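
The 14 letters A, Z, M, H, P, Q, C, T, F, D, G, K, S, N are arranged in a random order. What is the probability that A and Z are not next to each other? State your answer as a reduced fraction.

There are 14! = 87178291200 arrangements.
Arrangements with A and Z adjacent: 2·13! = 12454041600.
So not adjacent: 87178291200 − 12454041600 = 74724249600, probability 74724249600/87178291200 = 6/7.

6/7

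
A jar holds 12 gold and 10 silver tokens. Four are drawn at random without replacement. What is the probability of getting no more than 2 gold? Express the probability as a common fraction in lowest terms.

12/19

There are C(22,4) = 7315 ways to choose the 4.
Favorable selections (no more than 2 gold): C(12,0)·C(10,4) + C(12,1)·C(10,3) + C(12,2)·C(10,2) = 210 + 1440 + 2970 = 4620.
Probability = 4620/7315 = 12/19.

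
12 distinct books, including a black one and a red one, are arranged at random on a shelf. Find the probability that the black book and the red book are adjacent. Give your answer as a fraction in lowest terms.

1/6

There are 12! = 479001600 arrangements.
Treat the black book and the red book as a block: 11! arrangements of the blocks × 2 orders within the block = 2·39916800 = 79833600.
Probability = 79833600/479001600 = 1/6.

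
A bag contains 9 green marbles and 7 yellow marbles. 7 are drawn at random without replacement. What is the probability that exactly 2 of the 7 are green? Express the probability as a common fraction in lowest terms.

There are C(16,7) = 11440 ways to choose 7 from 16.
Selections with exactly 2 green: choose 2 of the 9 green and 5 of the 7 yellow, C(9,2)·C(7,5) = 36·21 = 756.
Probability = 756/11440 = 189/2860.

189/2860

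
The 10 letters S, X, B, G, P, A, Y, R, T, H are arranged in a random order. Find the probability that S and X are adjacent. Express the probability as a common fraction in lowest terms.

1/5

There are 10! = 3628800 arrangements.
Treat S and X as a block: 9! arrangements of the blocks × 2 orders within the block = 2·362880 = 725760.
Probability = 725760/3628800 = 1/5.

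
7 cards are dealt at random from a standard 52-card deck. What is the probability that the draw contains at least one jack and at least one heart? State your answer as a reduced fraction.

There are C(52,7) = 133784560 possible draws.
By inclusion-exclusion on the complements, draws missing all jacks or all hearts: C(48,7) + C(39,7) − C(36,7) = 73629072 + 15380937 − 8347680 = 80662329.
So draws with at least one of each: 133784560 − 80662329 = 53122231, probability 53122231/133784560.

53122231/133784560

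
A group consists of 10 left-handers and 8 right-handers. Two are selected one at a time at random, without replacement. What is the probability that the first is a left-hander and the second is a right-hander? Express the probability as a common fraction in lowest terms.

Multiply the conditional probabilities at each draw: 10/18 · 8/17 = 80/306 = 40/153.

40/153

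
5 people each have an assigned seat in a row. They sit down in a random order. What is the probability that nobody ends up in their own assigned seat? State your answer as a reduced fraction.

There are 5! = 120 seatings.
By inclusion-exclusion, seatings with no fixed points: C(5,0)·5! − C(5,1)·4! + C(5,2)·3! − C(5,3)·2! + C(5,4)·1! − C(5,5)·0! = 44.
Probability = 44/120 = 11/30.

11/30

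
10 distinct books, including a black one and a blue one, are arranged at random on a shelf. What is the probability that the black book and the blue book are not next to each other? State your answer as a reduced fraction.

4/5

There are 10! = 3628800 arrangements.
Arrangements with the black book and the blue book adjacent: 2·9! = 725760.
So not adjacent: 3628800 − 725760 = 2903040, probability 2903040/3628800 = 4/5.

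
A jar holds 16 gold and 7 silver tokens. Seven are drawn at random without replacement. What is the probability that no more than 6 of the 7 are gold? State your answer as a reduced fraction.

21247/22287

There are C(23,7) = 245157 ways to choose the 7.
Favorable selections (no more than 6 gold): C(16,0)·C(7,7) + C(16,1)·C(7,6) + C(16,2)·C(7,5) + C(16,3)·C(7,4) + C(16,4)·C(7,3) + C(16,5)·C(7,2) + C(16,6)·C(7,1) = 1 + 112 + 2520 + 19600 + 63700 + 91728 + 56056 = 233717.
Probability = 233717/245157 = 21247/22287.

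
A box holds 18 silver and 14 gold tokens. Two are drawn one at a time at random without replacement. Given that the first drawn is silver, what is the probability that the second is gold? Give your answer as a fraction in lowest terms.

After removing one silver, 31 remain: 17 silver and 14 gold.
So the probability the next is gold is 14/31.

14/31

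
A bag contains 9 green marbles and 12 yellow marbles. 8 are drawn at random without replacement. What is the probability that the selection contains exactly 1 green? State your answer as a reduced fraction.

Total number of selections: C(21,8) = 203490.
Selections with exactly 1 green: choose 1 of the 9 green and 7 of the 12 yellow, C(9,1)·C(12,7) = 9·792 = 7128.
Probability = 7128/203490 = 396/11305.

396/11305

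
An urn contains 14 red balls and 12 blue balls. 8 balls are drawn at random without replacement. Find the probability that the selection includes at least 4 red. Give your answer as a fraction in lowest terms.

1648/2185

Total selections: C(26,8) = 1562275.
Count the complement (fewer than 4 red): C(14,0)·C(12,8) + C(14,1)·C(12,7) + C(14,2)·C(12,6) + C(14,3)·C(12,5) = 495 + 11088 + 84084 + 288288 = 383955.
Probability = 1 − 383955/1562275 = 1178320/1562275 = 1648/2185.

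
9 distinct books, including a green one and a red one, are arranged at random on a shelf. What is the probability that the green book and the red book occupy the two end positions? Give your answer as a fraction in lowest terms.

There are 9! = 362880 arrangements.
Place the green book and the red book at the ends in 2 ways, arrange the remaining 7 in 7! = 5040 ways: 2·5040 = 10080.
Probability = 10080/362880 = 1/36.

1/36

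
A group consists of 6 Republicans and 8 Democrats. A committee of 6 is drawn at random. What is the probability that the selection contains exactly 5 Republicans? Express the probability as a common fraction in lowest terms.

The sample space is all 6-subsets of the 14: C(14,6) = 3003.
Selections with exactly 5 Republicans: choose 5 of the 6 Republicans and 1 of the 8 Democrats, C(6,5)·C(8,1) = 6·8 = 48.
Probability = 48/3003 = 16/1001.

16/1001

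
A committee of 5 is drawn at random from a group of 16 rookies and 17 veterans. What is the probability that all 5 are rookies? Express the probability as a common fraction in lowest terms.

There are C(33,5) = 237336 possible selections.
Selections with all rookies: C(16,5) = 4368.
Probability = 4368/237336 = 182/9889.

182/9889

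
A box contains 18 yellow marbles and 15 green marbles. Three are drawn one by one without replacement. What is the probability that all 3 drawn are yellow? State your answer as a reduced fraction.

51/341

Multiply the conditional probabilities at each draw: 18/33 · 17/32 · 16/31 = 4896/32736 = 51/341.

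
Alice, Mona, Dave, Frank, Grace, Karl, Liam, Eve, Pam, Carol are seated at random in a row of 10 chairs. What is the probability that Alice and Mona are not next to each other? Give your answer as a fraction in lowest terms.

4/5

There are 10! = 3628800 arrangements.
Arrangements with Alice and Mona adjacent: 2·9! = 725760.
So not adjacent: 3628800 − 725760 = 2903040, probability 2903040/3628800 = 4/5.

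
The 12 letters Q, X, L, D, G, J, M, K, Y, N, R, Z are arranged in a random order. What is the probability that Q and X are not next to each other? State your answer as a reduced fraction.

5/6

There are 12! = 479001600 arrangements.
Arrangements with Q and X adjacent: 2·11! = 79833600.
So not adjacent: 479001600 − 79833600 = 399168000, probability 399168000/479001600 = 5/6.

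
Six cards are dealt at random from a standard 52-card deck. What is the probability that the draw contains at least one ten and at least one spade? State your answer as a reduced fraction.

There are C(52,6) = 20358520 possible draws.
By inclusion-exclusion on the complements, draws missing all tens or all spades: C(48,6) + C(39,6) − C(36,6) = 12271512 + 3262623 − 1947792 = 13586343.
So draws with at least one of each: 20358520 − 13586343 = 6772177, probability 6772177/20358520.

6772177/20358520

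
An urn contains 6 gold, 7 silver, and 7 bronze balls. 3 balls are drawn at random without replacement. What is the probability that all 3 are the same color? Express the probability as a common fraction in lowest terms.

There are C(20,3) = 1140 ways to draw 3 balls.
All same color: C(6,3) + C(7,3) + C(7,3) = 20 + 35 + 35 = 90.
Probability = 90/1140 = 3/38.

3/38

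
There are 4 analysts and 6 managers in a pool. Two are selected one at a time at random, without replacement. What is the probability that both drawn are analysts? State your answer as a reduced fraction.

Multiply the conditional probabilities at each draw: 4/10 · 3/9 = 12/90 = 2/15.

2/15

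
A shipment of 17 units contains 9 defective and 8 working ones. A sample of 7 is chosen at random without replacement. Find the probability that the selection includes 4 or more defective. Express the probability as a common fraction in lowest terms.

2823/4862

There are C(17,7) = 19448 ways to choose the 7.
Favorable selections (4 or more defective): C(9,4)·C(8,3) + C(9,5)·C(8,2) + C(9,6)·C(8,1) + C(9,7)·C(8,0) = 7056 + 3528 + 672 + 36 = 11292.
Probability = 11292/19448 = 2823/4862.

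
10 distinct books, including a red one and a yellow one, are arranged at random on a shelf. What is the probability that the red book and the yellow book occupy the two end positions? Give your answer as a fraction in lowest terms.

There are 10! = 3628800 arrangements.
Place the red book and the yellow book at the ends in 2 ways, arrange the remaining 8 in 8! = 40320 ways: 2·40320 = 80640.
Probability = 80640/3628800 = 1/45.

1/45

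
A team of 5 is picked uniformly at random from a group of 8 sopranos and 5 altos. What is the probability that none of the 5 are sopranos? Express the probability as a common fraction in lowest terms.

There are C(13,5) = 1287 possible selections.
Selections with no sopranos (all altos): C(5,5) = 1.
Probability = 1/1287.

1/1287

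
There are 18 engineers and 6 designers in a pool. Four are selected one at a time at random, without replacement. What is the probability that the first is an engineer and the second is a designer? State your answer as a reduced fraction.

9/46

Multiply the conditional probabilities at each draw: 18/24 · 6/23 = 108/552 = 9/46.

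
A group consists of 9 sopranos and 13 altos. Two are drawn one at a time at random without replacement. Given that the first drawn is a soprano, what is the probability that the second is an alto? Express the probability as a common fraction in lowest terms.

13/21

After removing one soprano, 21 remain: 8 sopranos and 13 altos.
So the probability the next is an alto is 13/21.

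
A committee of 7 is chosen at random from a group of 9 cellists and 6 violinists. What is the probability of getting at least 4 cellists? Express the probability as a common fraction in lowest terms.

10/13

There are C(15,7) = 6435 ways to choose the 7.
Count the complement (fewer than 4 cellists): C(9,1)·C(6,6) + C(9,2)·C(6,5) + C(9,3)·C(6,4) = 9 + 216 + 1260 = 1485.
Probability = 1 − 1485/6435 = 4950/6435 = 10/13.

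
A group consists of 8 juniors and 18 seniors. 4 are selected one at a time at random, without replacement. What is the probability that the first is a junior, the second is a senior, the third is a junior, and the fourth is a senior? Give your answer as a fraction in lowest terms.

357/7475

Multiply the conditional probabilities at each draw: 8/26 · 18/25 · 7/24 · 17/23 = 17136/358800 = 357/7475.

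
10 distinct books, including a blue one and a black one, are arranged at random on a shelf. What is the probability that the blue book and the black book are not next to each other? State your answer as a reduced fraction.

4/5

There are 10! = 3628800 arrangements.
Arrangements with the blue book and the black book adjacent: 2·9! = 725760.
So not adjacent: 3628800 − 725760 = 2903040, probability 2903040/3628800 = 4/5.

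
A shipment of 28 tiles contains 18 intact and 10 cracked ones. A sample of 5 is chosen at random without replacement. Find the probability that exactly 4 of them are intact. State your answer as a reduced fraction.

Total number of selections: C(28,5) = 98280.
Selections with exactly 4 intact: choose 4 of the 18 intact and 1 of the 10 cracked, C(18,4)·C(10,1) = 3060·10 = 30600.
Probability = 30600/98280 = 85/273.

85/273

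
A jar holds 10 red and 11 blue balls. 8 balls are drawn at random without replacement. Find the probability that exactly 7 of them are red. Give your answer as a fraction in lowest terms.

There are C(21,8) = 203490 ways to choose 8 from 21.
Selections with exactly 7 red: choose 7 of the 10 red and 1 of the 11 blue, C(10,7)·C(11,1) = 120·11 = 1320.
Probability = 1320/203490 = 44/6783.

44/6783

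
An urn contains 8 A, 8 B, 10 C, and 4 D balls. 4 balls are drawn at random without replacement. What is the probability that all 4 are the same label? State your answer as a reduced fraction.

13/1015

There are C(30,4) = 27405 ways to draw 4 balls.
All same label: C(8,4) + C(8,4) + C(10,4) + C(4,4) = 70 + 70 + 210 + 1 = 351.
Probability = 351/27405 = 13/1015.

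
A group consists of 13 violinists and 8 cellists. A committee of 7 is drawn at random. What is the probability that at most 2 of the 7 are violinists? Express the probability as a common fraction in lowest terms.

There are C(21,7) = 116280 ways to choose the 7.
Favorable selections (at most 2 violinists): C(13,0)·C(8,7) + C(13,1)·C(8,6) + C(13,2)·C(8,5) = 8 + 364 + 4368 = 4740.
Probability = 4740/116280 = 79/1938.

79/1938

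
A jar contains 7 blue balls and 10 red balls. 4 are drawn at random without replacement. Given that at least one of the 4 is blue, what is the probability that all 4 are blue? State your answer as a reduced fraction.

1/62

Work in counts. Selections with at least one blue: C(17,4) − C(10,4) = 2380 − 210 = 2170.
Of those, selections where all 4 are blue: C(7,4) = 35.
Conditional probability = 35/2170 = 1/62.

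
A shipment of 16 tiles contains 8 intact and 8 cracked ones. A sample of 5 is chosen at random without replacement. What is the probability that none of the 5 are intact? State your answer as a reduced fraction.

There are C(16,5) = 4368 possible selections.
Selections with no intact (all cracked): C(8,5) = 56.
Probability = 56/4368 = 1/78.

1/78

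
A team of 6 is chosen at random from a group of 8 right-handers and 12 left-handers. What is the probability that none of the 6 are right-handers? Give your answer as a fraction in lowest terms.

77/3230

There are C(20,6) = 38760 possible selections.
Selections with no right-handers (all left-handers): C(12,6) = 924.
Probability = 924/38760 = 77/3230.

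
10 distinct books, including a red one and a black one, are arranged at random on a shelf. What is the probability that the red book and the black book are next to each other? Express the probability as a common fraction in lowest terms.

There are 10! = 3628800 arrangements.
Treat the red book and the black book as a block: 9! arrangements of the blocks × 2 orders within the block = 2·362880 = 725760.
Probability = 725760/3628800 = 1/5.

1/5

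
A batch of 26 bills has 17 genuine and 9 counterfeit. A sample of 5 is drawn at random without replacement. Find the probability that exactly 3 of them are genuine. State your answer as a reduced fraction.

Total number of selections: C(26,5) = 65780.
Selections with exactly 3 genuine: choose 3 of the 17 genuine and 2 of the 9 counterfeit, C(17,3)·C(9,2) = 680·36 = 24480.
Probability = 24480/65780 = 1224/3289.

1224/3289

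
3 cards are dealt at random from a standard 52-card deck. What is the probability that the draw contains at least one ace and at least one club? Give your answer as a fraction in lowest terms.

33/260

There are C(52,3) = 22100 possible draws.
By inclusion-exclusion on the complements, draws missing all aces or all clubs: C(48,3) + C(39,3) − C(36,3) = 17296 + 9139 − 7140 = 19295.
So draws with at least one of each: 22100 − 19295 = 2805, probability 2805/22100 = 33/260.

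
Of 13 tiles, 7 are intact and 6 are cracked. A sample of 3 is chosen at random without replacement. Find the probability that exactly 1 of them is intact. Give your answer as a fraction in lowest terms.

105/286

Total number of selections: C(13,3) = 286.
Selections with exactly 1 intact: choose 1 of the 7 intact and 2 of the 6 cracked, C(7,1)·C(6,2) = 7·15 = 105.
Probability = 105/286.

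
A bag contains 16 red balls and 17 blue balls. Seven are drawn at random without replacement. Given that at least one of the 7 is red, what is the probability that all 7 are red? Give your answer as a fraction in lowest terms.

26/9665

Work in counts. Selections with at least one red: C(33,7) − C(17,7) = 4272048 − 19448 = 4252600.
Of those, selections where all 7 are red: C(16,7) = 11440.
Conditional probability = 11440/4252600 = 26/9665.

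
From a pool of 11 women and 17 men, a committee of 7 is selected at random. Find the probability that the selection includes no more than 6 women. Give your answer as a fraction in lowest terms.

There are C(28,7) = 1184040 ways to choose the 7.
The complement is exactly 7 women: C(11,7)·C(17,0) = 330.
Probability = 1 − 330/1184040 = 1183710/1184040 = 3587/3588.

3587/3588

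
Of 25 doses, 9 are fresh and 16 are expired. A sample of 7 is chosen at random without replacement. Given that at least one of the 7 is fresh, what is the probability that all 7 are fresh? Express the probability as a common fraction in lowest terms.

1/13035

Work in counts. Selections with at least one fresh: C(25,7) − C(16,7) = 480700 − 11440 = 469260.
Of those, selections where all 7 are fresh: C(9,7) = 36.
Conditional probability = 36/469260 = 1/13035.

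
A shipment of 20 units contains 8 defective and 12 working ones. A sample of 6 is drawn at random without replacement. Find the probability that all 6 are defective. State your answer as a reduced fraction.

There are C(20,6) = 38760 possible selections.
Selections with all defective: C(8,6) = 28.
Probability = 28/38760 = 7/9690.

7/9690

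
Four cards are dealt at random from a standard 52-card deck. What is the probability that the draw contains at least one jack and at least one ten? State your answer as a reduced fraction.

1332/20825

There are C(52,4) = 270725 possible draws.
By inclusion-exclusion on the complements, draws missing all jacks or all tens: C(48,4) + C(48,4) − C(44,4) = 194580 + 194580 − 135751 = 253409.
So draws with at least one of each: 270725 − 253409 = 17316, probability 17316/270725 = 1332/20825.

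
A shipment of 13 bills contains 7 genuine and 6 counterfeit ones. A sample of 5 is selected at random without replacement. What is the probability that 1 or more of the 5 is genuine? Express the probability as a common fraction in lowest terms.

427/429

There are C(13,5) = 1287 ways to choose the 5.
The complement is all 5 are counterfeit: C(6,5) = 6.
Probability = 1 − 6/1287 = 1281/1287 = 427/429.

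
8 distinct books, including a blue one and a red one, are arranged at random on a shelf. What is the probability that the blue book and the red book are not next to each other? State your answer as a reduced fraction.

There are 8! = 40320 arrangements.
Arrangements with the blue book and the red book adjacent: 2·7! = 10080.
So not adjacent: 40320 − 10080 = 30240, probability 30240/40320 = 3/4.

3/4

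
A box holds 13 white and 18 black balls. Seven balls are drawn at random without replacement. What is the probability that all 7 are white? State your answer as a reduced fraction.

44/67425

There are C(31,7) = 2629575 possible selections.
Selections with all white: C(13,7) = 1716.
Probability = 1716/2629575 = 44/67425.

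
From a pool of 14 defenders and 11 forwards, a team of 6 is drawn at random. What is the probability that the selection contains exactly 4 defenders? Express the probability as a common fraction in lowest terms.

Total number of selections: C(25,6) = 177100.
Selections with exactly 4 defenders: choose 4 of the 14 defenders and 2 of the 11 forwards, C(14,4)·C(11,2) = 1001·55 = 55055.
Probability = 55055/177100 = 143/460.

143/460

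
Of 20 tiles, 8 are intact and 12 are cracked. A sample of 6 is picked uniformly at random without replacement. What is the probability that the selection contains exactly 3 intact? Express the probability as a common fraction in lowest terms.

308/969

Total number of selections: C(20,6) = 38760.
Selections with exactly 3 intact: choose 3 of the 8 intact and 3 of the 12 cracked, C(8,3)·C(12,3) = 56·220 = 12320.
Probability = 12320/38760 = 308/969.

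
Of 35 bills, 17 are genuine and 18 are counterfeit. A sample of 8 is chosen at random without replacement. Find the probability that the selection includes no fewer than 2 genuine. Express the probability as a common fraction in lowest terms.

96433/98890

There are C(35,8) = 23535820 ways to choose the 8.
Count the complement (fewer than 2 genuine): C(17,0)·C(18,8) + C(17,1)·C(18,7) = 43758 + 541008 = 584766.
Probability = 1 − 584766/23535820 = 22951054/23535820 = 96433/98890.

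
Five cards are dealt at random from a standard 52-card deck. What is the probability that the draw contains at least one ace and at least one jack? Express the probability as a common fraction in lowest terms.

There are C(52,5) = 2598960 possible draws.
By inclusion-exclusion on the complements, draws missing all aces or all jacks: C(48,5) + C(48,5) − C(44,5) = 1712304 + 1712304 − 1086008 = 2338600.
So draws with at least one of each: 2598960 − 2338600 = 260360, probability 260360/2598960 = 6509/64974.

6509/64974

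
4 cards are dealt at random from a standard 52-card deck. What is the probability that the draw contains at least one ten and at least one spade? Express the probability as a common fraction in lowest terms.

52799/270725

There are C(52,4) = 270725 possible draws.
By inclusion-exclusion on the complements, draws missing all tens or all spades: C(48,4) + C(39,4) − C(36,4) = 194580 + 82251 − 58905 = 217926.
So draws with at least one of each: 270725 − 217926 = 52799, probability 52799/270725.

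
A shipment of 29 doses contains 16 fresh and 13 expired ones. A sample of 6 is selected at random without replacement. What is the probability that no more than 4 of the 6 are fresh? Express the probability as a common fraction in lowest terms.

1127/1305

Total selections: C(29,6) = 475020.
Count the complement (more than 4 fresh): C(16,5)·C(13,1) + C(16,6)·C(13,0) = 56784 + 8008 = 64792.
Probability = 1 − 64792/475020 = 410228/475020 = 1127/1305.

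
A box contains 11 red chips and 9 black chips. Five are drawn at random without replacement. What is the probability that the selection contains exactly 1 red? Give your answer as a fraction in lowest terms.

Total number of selections: C(20,5) = 15504.
Selections with exactly 1 red: choose 1 of the 11 red and 4 of the 9 black, C(11,1)·C(9,4) = 11·126 = 1386.
Probability = 1386/15504 = 231/2584.

231/2584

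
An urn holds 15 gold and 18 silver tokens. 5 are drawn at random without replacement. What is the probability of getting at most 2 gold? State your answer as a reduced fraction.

Total selections: C(33,5) = 237336.
Favorable selections (at most 2 gold): C(15,0)·C(18,5) + C(15,1)·C(18,4) + C(15,2)·C(18,3) = 8568 + 45900 + 85680 = 140148.
Probability = 140148/237336 = 11679/19778.

11679/19778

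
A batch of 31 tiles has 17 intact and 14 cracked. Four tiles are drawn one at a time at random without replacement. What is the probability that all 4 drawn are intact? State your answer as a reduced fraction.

68/899

Multiply the conditional probabilities at each draw: 17/31 · 16/30 · 15/29 · 14/28 = 57120/755160 = 68/899.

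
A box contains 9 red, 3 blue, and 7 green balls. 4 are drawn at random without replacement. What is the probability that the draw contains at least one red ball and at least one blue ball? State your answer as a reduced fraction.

There are C(19,4) = 3876 possible draws.
By inclusion-exclusion on the complements, draws missing all red or all blue: C(10,4) + C(16,4) − C(7,4) = 210 + 1820 − 35 = 1995.
So draws with at least one of each: 3876 − 1995 = 1881, probability 1881/3876 = 33/68.

33/68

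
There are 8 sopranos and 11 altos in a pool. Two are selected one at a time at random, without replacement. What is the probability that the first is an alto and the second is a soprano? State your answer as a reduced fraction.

44/171

Multiply the conditional probabilities at each draw: 11/19 · 8/18 = 88/342 = 44/171.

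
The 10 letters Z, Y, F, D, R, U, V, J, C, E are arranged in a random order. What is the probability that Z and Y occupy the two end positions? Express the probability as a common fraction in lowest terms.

There are 10! = 3628800 arrangements.
Place Z and Y at the ends in 2 ways, arrange the remaining 8 in 8! = 40320 ways: 2·40320 = 80640.
Probability = 80640/3628800 = 1/45.

1/45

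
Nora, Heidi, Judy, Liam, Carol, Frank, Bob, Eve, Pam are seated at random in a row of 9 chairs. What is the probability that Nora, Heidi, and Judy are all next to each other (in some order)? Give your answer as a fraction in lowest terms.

There are 9! = 362880 arrangements.
Treat the three as one block: 7! placements × 3! orders within the block = 5040·6 = 30240.
Probability = 30240/362880 = 1/12.

1/12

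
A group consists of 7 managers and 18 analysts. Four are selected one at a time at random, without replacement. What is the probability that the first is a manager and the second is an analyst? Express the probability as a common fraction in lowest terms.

21/100

Multiply the conditional probabilities at each draw: 7/25 · 18/24 = 126/600 = 21/100.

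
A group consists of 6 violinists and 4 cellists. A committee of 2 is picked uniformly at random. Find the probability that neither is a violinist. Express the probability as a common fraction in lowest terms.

2/15

There are C(10,2) = 45 possible selections.
Selections with no violinists (all cellists): C(4,2) = 6.
Probability = 6/45 = 2/15.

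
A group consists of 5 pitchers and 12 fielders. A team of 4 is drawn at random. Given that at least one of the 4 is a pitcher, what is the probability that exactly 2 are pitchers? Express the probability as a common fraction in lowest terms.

132/377

Work in counts. Selections with at least one pitcher: C(17,4) − C(12,4) = 2380 − 495 = 1885.
Of those, selections where exactly 2 are pitchers: C(5,2)·C(12,2) = 10·66 = 660.
Conditional probability = 660/1885 = 132/377.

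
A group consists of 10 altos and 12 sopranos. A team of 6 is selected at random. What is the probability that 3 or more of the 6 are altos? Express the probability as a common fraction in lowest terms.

There are C(22,6) = 74613 ways to choose the 6.
Favorable selections (3 or more altos): C(10,3)·C(12,3) + C(10,4)·C(12,2) + C(10,5)·C(12,1) + C(10,6)·C(12,0) = 26400 + 13860 + 3024 + 210 = 43494.
Probability = 43494/74613 = 1318/2261.

1318/2261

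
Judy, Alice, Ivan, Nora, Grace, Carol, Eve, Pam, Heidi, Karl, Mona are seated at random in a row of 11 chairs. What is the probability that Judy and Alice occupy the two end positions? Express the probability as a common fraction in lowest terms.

There are 11! = 39916800 arrangements.
Place Judy and Alice at the ends in 2 ways, arrange the remaining 9 in 9! = 362880 ways: 2·362880 = 725760.
Probability = 725760/39916800 = 1/55.

1/55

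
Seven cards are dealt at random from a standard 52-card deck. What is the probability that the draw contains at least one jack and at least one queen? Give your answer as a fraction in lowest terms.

3105873/16723070

There are C(52,7) = 133784560 possible draws.
By inclusion-exclusion on the complements, draws missing all jacks or all queens: C(48,7) + C(48,7) − C(44,7) = 73629072 + 73629072 − 38320568 = 108937576.
So draws with at least one of each: 133784560 − 108937576 = 24846984, probability 24846984/133784560 = 3105873/16723070.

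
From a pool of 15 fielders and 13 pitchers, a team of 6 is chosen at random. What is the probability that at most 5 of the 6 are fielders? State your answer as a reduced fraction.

There are C(28,6) = 376740 ways to choose the 6.
The complement is exactly 6 fielders: C(15,6)·C(13,0) = 5005.
Probability = 1 − 5005/376740 = 371735/376740 = 817/828.

817/828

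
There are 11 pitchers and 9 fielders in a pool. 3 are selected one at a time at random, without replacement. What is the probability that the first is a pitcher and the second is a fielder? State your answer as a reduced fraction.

Multiply the conditional probabilities at each draw: 11/20 · 9/19 = 99/380.

99/380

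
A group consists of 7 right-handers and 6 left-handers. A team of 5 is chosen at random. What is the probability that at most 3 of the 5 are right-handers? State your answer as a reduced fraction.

32/39

Total selections: C(13,5) = 1287.
Favorable selections (at most 3 right-handers): C(7,0)·C(6,5) + C(7,1)·C(6,4) + C(7,2)·C(6,3) + C(7,3)·C(6,2) = 6 + 105 + 420 + 525 = 1056.
Probability = 1056/1287 = 32/39.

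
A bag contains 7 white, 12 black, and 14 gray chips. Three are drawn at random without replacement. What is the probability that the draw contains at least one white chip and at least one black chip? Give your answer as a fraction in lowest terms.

There are C(33,3) = 5456 possible draws.
By inclusion-exclusion on the complements, draws missing all white or all black: C(26,3) + C(21,3) − C(14,3) = 2600 + 1330 − 364 = 3566.
So draws with at least one of each: 5456 − 3566 = 1890, probability 1890/5456 = 945/2728.

945/2728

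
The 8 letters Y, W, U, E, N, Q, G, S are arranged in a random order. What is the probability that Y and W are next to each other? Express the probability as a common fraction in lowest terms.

There are 8! = 40320 arrangements.
Treat Y and W as a block: 7! arrangements of the blocks × 2 orders within the block = 2·5040 = 10080.
Probability = 10080/40320 = 1/4.

1/4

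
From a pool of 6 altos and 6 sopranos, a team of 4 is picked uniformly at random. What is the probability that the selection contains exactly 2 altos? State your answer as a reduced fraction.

5/11

There are C(12,4) = 495 ways to choose 4 from 12.
Selections with exactly 2 altos: choose 2 of the 6 altos and 2 of the 6 sopranos, C(6,2)·C(6,2) = 15·15 = 225.
Probability = 225/495 = 5/11.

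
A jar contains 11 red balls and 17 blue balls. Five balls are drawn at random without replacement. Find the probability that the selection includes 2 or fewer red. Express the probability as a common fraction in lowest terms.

323/455

Total selections: C(28,5) = 98280.
Favorable selections (2 or fewer red): C(11,0)·C(17,5) + C(11,1)·C(17,4) + C(11,2)·C(17,3) = 6188 + 26180 + 37400 = 69768.
Probability = 69768/98280 = 323/455.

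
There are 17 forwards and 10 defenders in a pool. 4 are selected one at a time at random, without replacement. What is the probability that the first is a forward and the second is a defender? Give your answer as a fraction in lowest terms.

85/351

Multiply the conditional probabilities at each draw: 17/27 · 10/26 = 170/702 = 85/351.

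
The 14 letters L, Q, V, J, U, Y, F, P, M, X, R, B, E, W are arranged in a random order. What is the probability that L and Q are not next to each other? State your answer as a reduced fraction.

There are 14! = 87178291200 arrangements.
Arrangements with L and Q adjacent: 2·13! = 12454041600.
So not adjacent: 87178291200 − 12454041600 = 74724249600, probability 74724249600/87178291200 = 6/7.

6/7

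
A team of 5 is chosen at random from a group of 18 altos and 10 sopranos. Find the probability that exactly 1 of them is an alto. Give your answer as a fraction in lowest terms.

There are C(28,5) = 98280 ways to choose 5 from 28.
Selections with exactly 1 alto: choose 1 of the 18 altos and 4 of the 10 sopranos, C(18,1)·C(10,4) = 18·210 = 3780.
Probability = 3780/98280 = 1/26.

1/26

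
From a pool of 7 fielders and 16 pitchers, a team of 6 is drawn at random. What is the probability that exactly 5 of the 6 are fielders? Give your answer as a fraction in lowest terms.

Total number of selections: C(23,6) = 100947.
Selections with exactly 5 fielders: choose 5 of the 7 fielders and 1 of the 16 pitchers, C(7,5)·C(16,1) = 21·16 = 336.
Probability = 336/100947 = 16/4807.

16/4807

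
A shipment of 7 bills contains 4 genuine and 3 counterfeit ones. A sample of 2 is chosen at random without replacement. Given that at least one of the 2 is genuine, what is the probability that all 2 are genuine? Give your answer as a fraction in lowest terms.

1/3

Work in counts. Selections with at least one genuine: C(7,2) − C(3,2) = 21 − 3 = 18.
Of those, selections where all 2 are genuine: C(4,2) = 6.
Conditional probability = 6/18 = 1/3.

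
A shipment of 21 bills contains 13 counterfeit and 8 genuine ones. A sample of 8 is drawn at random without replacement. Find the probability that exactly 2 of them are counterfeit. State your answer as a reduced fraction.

The sample space is all 8-subsets of the 21: C(21,8) = 203490.
Selections with exactly 2 counterfeit: choose 2 of the 13 counterfeit and 6 of the 8 genuine, C(13,2)·C(8,6) = 78·28 = 2184.
Probability = 2184/203490 = 52/4845.

52/4845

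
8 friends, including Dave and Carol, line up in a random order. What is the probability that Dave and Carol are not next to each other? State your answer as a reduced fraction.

There are 8! = 40320 arrangements.
Arrangements with Dave and Carol adjacent: 2·7! = 10080.
So not adjacent: 40320 − 10080 = 30240, probability 30240/40320 = 3/4.

3/4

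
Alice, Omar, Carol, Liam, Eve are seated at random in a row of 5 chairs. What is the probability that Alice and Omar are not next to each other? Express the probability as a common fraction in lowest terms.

3/5

There are 5! = 120 arrangements.
Arrangements with Alice and Omar adjacent: 2·4! = 48.
So not adjacent: 120 − 48 = 72, probability 72/120 = 3/5.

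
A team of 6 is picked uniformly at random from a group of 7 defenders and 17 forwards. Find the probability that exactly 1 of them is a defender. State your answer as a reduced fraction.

There are C(24,6) = 134596 ways to choose 6 from 24.
Selections with exactly 1 defender: choose 1 of the 7 defenders and 5 of the 17 forwards, C(7,1)·C(17,5) = 7·6188 = 43316.
Probability = 43316/134596 = 1547/4807.

1547/4807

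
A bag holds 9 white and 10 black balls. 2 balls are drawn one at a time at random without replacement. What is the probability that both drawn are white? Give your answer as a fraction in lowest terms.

4/19

Multiply the conditional probabilities at each draw: 9/19 · 8/18 = 72/342 = 4/19.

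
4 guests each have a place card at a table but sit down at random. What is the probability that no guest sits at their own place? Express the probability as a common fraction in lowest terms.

There are 4! = 24 seatings.
By inclusion-exclusion, seatings with no fixed points: C(4,0)·4! − C(4,1)·3! + C(4,2)·2! − C(4,3)·1! + C(4,4)·0! = 9.
Probability = 9/24 = 3/8.

3/8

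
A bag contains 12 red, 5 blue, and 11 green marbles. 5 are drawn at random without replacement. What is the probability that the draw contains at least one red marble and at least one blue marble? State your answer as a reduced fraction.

1735/2808

There are C(28,5) = 98280 possible draws.
By inclusion-exclusion on the complements, draws missing all red or all blue: C(16,5) + C(23,5) − C(11,5) = 4368 + 33649 − 462 = 37555.
So draws with at least one of each: 98280 − 37555 = 60725, probability 60725/98280 = 1735/2808.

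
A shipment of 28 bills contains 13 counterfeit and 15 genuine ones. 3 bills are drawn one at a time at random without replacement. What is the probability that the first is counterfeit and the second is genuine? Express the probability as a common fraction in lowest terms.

Multiply the conditional probabilities at each draw: 13/28 · 15/27 = 195/756 = 65/252.

65/252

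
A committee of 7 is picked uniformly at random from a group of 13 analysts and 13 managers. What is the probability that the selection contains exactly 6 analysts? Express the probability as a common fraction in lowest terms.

Total number of selections: C(26,7) = 657800.
Selections with exactly 6 analysts: choose 6 of the 13 analysts and 1 of the 13 managers, C(13,6)·C(13,1) = 1716·13 = 22308.
Probability = 22308/657800 = 39/1150.

39/1150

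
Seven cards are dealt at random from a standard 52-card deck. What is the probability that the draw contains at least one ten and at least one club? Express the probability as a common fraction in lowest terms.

There are C(52,7) = 133784560 possible draws.
By inclusion-exclusion on the complements, draws missing all tens or all clubs: C(48,7) + C(39,7) − C(36,7) = 73629072 + 15380937 − 8347680 = 80662329.
So draws with at least one of each: 133784560 − 80662329 = 53122231, probability 53122231/133784560.

53122231/133784560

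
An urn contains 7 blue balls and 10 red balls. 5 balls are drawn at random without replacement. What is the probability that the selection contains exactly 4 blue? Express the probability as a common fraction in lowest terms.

25/442

There are C(17,5) = 6188 ways to choose 5 from 17.
Selections with exactly 4 blue: choose 4 of the 7 blue and 1 of the 10 red, C(7,4)·C(10,1) = 35·10 = 350.
Probability = 350/6188 = 25/442.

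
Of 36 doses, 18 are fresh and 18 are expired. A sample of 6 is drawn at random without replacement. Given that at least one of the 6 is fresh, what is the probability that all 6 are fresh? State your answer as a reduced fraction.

13/1351

Work in counts. Selections with at least one fresh: C(36,6) − C(18,6) = 1947792 − 18564 = 1929228.
Of those, selections where all 6 are fresh: C(18,6) = 18564.
Conditional probability = 18564/1929228 = 13/1351.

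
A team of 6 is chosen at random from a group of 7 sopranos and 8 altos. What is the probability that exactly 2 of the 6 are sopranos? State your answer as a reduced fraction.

42/143

The sample space is all 6-subsets of the 15: C(15,6) = 5005.
Selections with exactly 2 sopranos: choose 2 of the 7 sopranos and 4 of the 8 altos, C(7,2)·C(8,4) = 21·70 = 1470.
Probability = 1470/5005 = 42/143.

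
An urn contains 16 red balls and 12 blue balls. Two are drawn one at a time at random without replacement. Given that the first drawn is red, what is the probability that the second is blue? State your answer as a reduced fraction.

After removing one red, 27 remain: 15 red and 12 blue.
So the probability the next is blue is 12/27 = 4/9.

4/9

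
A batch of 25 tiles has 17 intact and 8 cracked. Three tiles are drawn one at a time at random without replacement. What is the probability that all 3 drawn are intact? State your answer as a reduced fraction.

Multiply the conditional probabilities at each draw: 17/25 · 16/24 · 15/23 = 4080/13800 = 34/115.

34/115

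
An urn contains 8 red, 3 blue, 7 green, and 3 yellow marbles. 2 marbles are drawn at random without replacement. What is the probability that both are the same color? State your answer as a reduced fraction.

11/42

There are C(21,2) = 210 ways to draw 2 marbles.
All same color: C(8,2) + C(3,2) + C(7,2) + C(3,2) = 28 + 3 + 21 + 3 = 55.
Probability = 55/210 = 11/42.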